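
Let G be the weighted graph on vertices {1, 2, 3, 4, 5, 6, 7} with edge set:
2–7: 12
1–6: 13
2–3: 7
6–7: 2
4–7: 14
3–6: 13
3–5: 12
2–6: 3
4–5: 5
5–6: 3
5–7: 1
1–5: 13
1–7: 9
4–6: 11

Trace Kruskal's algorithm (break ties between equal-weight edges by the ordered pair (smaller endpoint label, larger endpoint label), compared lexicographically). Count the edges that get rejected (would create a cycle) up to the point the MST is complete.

Kruskal's algorithm — process edges by increasing weight (ties by edge label):
5–7 (1): add. Components now {1} {2} {3} {4} {5,7} {6}
6–7 (2): add. Components now {1} {2} {3} {4} {5,6,7}
2–6 (3): add. Components now {1} {2,5,6,7} {3} {4}
5–6 (3): skip — 5 and 6 already connected.
4–5 (5): add. Components now {1} {2,4,5,6,7} {3}
2–3 (7): add. Components now {1} {2,3,4,5,6,7}
1–7 (9): add. Components now {1,2,3,4,5,6,7}
Edges rejected before the tree was complete: 1.

1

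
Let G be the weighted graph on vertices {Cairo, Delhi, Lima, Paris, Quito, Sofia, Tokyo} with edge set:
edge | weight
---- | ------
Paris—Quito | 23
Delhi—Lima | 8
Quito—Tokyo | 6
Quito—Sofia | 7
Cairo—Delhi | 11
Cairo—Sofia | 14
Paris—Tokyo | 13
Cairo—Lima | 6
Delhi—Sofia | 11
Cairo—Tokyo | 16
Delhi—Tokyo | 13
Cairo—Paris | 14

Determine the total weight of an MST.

51

Kruskal: consider edges lightest-first.
Cairo—Lima (6): add. Components now {Quito} {Sofia} {Cairo,Lima} {Tokyo} {Delhi} {Paris}
Quito—Tokyo (6): add. Components now {Quito,Tokyo} {Sofia} {Cairo,Lima} {Delhi} {Paris}
Quito—Sofia (7): add. Components now {Quito,Sofia,Tokyo} {Cairo,Lima} {Delhi} {Paris}
Delhi—Lima (8): add. Components now {Quito,Sofia,Tokyo} {Cairo,Delhi,Lima} {Paris}
Cairo—Delhi (11): skip — Cairo and Delhi already connected.
Delhi—Sofia (11): add. Components now {Cairo,Delhi,Lima,Quito,Sofia,Tokyo} {Paris}
Delhi—Tokyo (13): skip — Tokyo and Delhi already connected.
Paris—Tokyo (13): add. Components now {Cairo,Delhi,Lima,Paris,Quito,Sofia,Tokyo}
MST edges: Cairo—Lima, Quito—Tokyo, Quito—Sofia, Delhi—Lima, Delhi—Sofia, Paris—Tokyo; total weight 6+6+7+8+11+13 = 51.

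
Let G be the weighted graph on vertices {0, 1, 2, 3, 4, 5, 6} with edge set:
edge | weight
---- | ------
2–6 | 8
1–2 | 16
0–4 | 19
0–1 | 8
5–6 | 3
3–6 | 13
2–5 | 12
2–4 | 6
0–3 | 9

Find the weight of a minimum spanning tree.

47

Sort edges by weight, then run Kruskal:
5–6 (3): add. Components now {0} {1} {2} {3} {4} {5,6}
2–4 (6): add. Components now {0} {1} {2,4} {3} {5,6}
0–1 (8): add. Components now {0,1} {2,4} {3} {5,6}
2–6 (8): add. Components now {0,1} {2,4,5,6} {3}
0–3 (9): add. Components now {0,1,3} {2,4,5,6}
2–5 (12): skip — 2 and 5 already connected.
3–6 (13): add. Components now {0,1,2,3,4,5,6}
MST edges: 5–6, 2–4, 0–1, 2–6, 0–3, 3–6; total weight 3+6+8+8+9+13 = 47.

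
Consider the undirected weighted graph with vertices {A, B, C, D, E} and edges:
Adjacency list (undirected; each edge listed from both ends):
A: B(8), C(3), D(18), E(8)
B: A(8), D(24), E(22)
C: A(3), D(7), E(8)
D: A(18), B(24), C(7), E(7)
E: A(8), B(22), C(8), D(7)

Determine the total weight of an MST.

Kruskal's algorithm — process edges by increasing weight (ties by edge label):
A C (3): add. Components now {A,C} {B} {D} {E}
C D (7): add. Components now {A,C,D} {B} {E}
D E (7): add. Components now {A,C,D,E} {B}
A B (8): add. Components now {A,B,C,D,E}
MST edges: A C, C D, D E, A B; total weight 3+7+7+8 = 25.

25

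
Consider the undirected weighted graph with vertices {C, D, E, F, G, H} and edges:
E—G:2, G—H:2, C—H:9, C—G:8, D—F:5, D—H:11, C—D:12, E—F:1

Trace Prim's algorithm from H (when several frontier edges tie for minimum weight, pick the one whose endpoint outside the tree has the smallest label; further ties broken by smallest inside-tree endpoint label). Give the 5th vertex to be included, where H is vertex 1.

Grow the tree from H using Prim:
Step 1: frontier [G—H 2, C—H 9, D—H 11] → take G—H (2); add G.
Step 2: frontier [E—G 2, C—G 8, C—H 9, D—H 11] → take E—G (2); add E.
Step 3: frontier [E—F 1, C—G 8, C—H 9, D—H 11] → take E—F (1); add F.
Step 4: frontier [D—F 5, C—G 8, C—H 9, D—H 11] → take D—F (5); add D.
Step 5: frontier [C—D 12, C—G 8, C—H 9] → take C—G (8); add C.
Vertex order: H, G, E, F, D, C. The 5th vertex is D.

D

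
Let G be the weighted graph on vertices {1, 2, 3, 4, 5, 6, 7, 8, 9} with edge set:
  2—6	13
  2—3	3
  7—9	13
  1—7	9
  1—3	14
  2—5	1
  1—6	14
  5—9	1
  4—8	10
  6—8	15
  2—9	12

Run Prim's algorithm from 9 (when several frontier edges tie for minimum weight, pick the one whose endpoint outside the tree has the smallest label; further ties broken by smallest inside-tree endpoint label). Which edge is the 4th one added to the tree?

2-6

Grow the tree from 9 using Prim:
Step 1: frontier [5—9 1, 2—9 12, 7—9 13] → take 5—9 (1); add 5.
Step 2: frontier [2—5 1, 2—9 12, 7—9 13] → take 2—5 (1); add 2.
Step 3: frontier [2—3 3, 2—6 13, 7—9 13] → take 2—3 (3); add 3.
Step 4: frontier [2—6 13, 1—3 14, 7—9 13] → take 2—6 (13); add 6.
Step 5: frontier [1—3 14, 1—6 14, 6—8 15, 7—9 13] → take 7—9 (13); add 7.
Step 6: frontier [1—3 14, 1—6 14, 6—8 15, 1—7 9] → take 1—7 (9); add 1.
Step 7: frontier [6—8 15] → take 6—8 (15); add 8.
Step 8: frontier [4—8 10] → take 4—8 (10); add 4.
The 4th edge added is 2—6.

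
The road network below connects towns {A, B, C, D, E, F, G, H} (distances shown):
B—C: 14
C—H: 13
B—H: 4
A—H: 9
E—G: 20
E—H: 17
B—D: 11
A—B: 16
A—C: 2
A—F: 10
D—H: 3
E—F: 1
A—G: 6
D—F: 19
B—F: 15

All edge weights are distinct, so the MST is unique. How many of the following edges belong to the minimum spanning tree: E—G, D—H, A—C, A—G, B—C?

3

Kruskal: consider edges lightest-first.
E—F (1): add — endpoints in different components.
A—C (2): add — endpoints in different components.
D—H (3): add — endpoints in different components.
B—H (4): add — endpoints in different components.
A—G (6): add — endpoints in different components.
A—H (9): add — endpoints in different components.
A—F (10): add — endpoints in different components.
MST edge set: {E—F, A—C, D—H, B—H, A—G, A—H, A—F}.
Of the listed edges, {D—H, A—C, A—G} are in the MST → 3.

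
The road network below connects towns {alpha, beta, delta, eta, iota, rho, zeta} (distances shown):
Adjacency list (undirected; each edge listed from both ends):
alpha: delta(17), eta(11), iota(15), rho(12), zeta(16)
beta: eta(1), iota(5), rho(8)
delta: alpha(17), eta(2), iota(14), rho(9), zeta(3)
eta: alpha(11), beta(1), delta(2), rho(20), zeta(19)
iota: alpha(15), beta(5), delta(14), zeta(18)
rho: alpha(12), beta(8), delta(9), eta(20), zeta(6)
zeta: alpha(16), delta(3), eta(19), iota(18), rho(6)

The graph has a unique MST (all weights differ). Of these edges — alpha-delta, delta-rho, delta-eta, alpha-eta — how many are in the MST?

2

Kruskal's algorithm — process edges by increasing weight (ties by edge label):
beta-eta (1): add. Components now {alpha} {delta} {beta,eta} {iota} {zeta} {rho}
delta-eta (2): add. Components now {alpha} {beta,delta,eta} {iota} {zeta} {rho}
delta-zeta (3): add. Components now {alpha} {beta,delta,eta,zeta} {iota} {rho}
beta-iota (5): add. Components now {alpha} {beta,delta,eta,iota,zeta} {rho}
rho-zeta (6): add. Components now {alpha} {beta,delta,eta,iota,rho,zeta}
beta-rho (8): skip — beta and rho already connected.
delta-rho (9): skip — delta and rho already connected.
alpha-eta (11): add. Components now {alpha,beta,delta,eta,iota,rho,zeta}
MST edge set: {beta-eta, delta-eta, delta-zeta, beta-iota, rho-zeta, alpha-eta}.
Of the listed edges, {delta-eta, alpha-eta} are in the MST → 2.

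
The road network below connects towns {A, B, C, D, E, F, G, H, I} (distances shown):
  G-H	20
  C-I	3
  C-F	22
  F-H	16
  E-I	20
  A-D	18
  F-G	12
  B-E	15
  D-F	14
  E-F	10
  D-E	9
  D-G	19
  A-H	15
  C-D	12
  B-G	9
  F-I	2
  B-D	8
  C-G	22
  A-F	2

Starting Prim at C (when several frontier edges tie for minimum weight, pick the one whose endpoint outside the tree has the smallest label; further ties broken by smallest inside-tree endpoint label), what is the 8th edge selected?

Grow the tree from C using Prim:
Step 1: cheapest edge leaving the tree is C-I (3); add I.
Step 2: cheapest edge leaving the tree is F-I (2); add F.
Step 3: cheapest edge leaving the tree is A-F (2); add A.
Step 4: cheapest edge leaving the tree is E-F (10); add E.
Step 5: cheapest edge leaving the tree is D-E (9); add D.
Step 6: cheapest edge leaving the tree is B-D (8); add B.
Step 7: cheapest edge leaving the tree is B-G (9); add G.
Step 8: cheapest edge leaving the tree is A-H (15); add H.
The 8th edge added is A-H.

A-H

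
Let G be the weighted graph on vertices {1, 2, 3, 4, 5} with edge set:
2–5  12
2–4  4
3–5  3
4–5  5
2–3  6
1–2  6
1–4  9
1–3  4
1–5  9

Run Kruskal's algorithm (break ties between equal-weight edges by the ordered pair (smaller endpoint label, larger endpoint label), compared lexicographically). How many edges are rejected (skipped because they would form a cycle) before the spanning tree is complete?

Kruskal: consider edges lightest-first.
3–5 (3): add — endpoints in different components.
1–3 (4): add — endpoints in different components.
2–4 (4): add — endpoints in different components.
4–5 (5): add — endpoints in different components.
Edges rejected before the tree was complete: 0.

0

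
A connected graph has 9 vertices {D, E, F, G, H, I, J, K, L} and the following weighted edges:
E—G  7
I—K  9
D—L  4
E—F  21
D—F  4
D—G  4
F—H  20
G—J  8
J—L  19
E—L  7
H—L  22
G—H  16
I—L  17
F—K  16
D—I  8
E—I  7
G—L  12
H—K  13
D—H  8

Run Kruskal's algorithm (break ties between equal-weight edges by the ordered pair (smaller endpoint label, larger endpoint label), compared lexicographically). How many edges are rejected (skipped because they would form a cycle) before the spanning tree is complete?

Kruskal's algorithm — process edges by increasing weight (ties by edge label):
D—F (4): add — endpoints in different components.
D—G (4): add — endpoints in different components.
D—L (4): add — endpoints in different components.
E—G (7): add — endpoints in different components.
E—I (7): add — endpoints in different components.
E—L (7): skip — E and L already connected.
D—H (8): add — endpoints in different components.
D—I (8): skip — D and I already connected.
G—J (8): add — endpoints in different components.
I—K (9): add — endpoints in different components.
Edges rejected before the tree was complete: 2.

2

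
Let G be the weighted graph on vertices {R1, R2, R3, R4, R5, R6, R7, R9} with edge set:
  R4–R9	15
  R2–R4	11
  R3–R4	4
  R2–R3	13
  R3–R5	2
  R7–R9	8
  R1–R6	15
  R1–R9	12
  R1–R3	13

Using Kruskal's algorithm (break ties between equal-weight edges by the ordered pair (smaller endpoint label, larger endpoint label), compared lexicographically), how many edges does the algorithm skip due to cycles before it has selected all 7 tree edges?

1

Kruskal: consider edges lightest-first.
R3–R5 (2): add — endpoints in different components.
R3–R4 (4): add — endpoints in different components.
R7–R9 (8): add — endpoints in different components.
R2–R4 (11): add — endpoints in different components.
R1–R9 (12): add — endpoints in different components.
R1–R3 (13): add — endpoints in different components.
R2–R3 (13): skip — R2 and R3 already connected.
R1–R6 (15): add — endpoints in different components.
Edges rejected before the tree was complete: 1.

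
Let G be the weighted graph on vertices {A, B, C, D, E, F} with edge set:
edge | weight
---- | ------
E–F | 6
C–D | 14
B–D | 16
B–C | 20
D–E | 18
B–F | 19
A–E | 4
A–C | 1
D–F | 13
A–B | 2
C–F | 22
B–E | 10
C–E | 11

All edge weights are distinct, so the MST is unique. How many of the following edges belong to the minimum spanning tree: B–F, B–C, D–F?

1

Kruskal: consider edges lightest-first.
A–C (1): add — endpoints in different components.
A–B (2): add — endpoints in different components.
A–E (4): add — endpoints in different components.
E–F (6): add — endpoints in different components.
B–E (10): skip — B and E already connected.
C–E (11): skip — C and E already connected.
D–F (13): add — endpoints in different components.
MST edge set: {A–C, A–B, A–E, E–F, D–F}.
Of the listed edges, {D–F} are in the MST → 1.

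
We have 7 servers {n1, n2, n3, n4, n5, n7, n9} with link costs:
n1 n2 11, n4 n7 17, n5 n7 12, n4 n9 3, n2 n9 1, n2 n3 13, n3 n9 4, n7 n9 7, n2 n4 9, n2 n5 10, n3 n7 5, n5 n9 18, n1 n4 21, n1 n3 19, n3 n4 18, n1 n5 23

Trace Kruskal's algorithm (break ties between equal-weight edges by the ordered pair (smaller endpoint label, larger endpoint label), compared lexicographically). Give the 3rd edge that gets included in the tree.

n3-n9

Kruskal: consider edges lightest-first.
n2 n9 (1): add. Components now {n2,n9} {n4} {n5} {n7} {n1} {n3}
n4 n9 (3): add. Components now {n2,n4,n9} {n5} {n7} {n1} {n3}
n3 n9 (4): add. Components now {n2,n3,n4,n9} {n5} {n7} {n1}
n3 n7 (5): add. Components now {n2,n3,n4,n7,n9} {n5} {n1}
n7 n9 (7): skip — n7 and n9 already connected.
n2 n4 (9): skip — n2 and n4 already connected.
n2 n5 (10): add. Components now {n2,n3,n4,n5,n7,n9} {n1}
n1 n2 (11): add. Components now {n1,n2,n3,n4,n5,n7,n9}
The 3rd edge added is n3 n9.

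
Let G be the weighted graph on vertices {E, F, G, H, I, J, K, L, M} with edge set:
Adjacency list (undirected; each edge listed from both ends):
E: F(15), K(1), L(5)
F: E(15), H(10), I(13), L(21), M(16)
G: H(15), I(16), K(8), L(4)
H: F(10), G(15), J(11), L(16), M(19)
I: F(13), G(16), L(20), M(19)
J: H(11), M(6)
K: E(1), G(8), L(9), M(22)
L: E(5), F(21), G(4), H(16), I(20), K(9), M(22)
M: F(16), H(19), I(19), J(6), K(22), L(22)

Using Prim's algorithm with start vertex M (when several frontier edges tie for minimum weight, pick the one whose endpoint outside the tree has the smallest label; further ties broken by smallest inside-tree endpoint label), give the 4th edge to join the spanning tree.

F-I

Prim's algorithm from M:
Step 1: cheapest edge leaving the tree is J—M (6); add J.
Step 2: cheapest edge leaving the tree is H—J (11); add H.
Step 3: cheapest edge leaving the tree is F—H (10); add F.
Step 4: cheapest edge leaving the tree is F—I (13); add I.
Step 5: cheapest edge leaving the tree is E—F (15); add E.
Step 6: cheapest edge leaving the tree is E—K (1); add K.
Step 7: cheapest edge leaving the tree is E—L (5); add L.
Step 8: cheapest edge leaving the tree is G—L (4); add G.
The 4th edge added is F—I.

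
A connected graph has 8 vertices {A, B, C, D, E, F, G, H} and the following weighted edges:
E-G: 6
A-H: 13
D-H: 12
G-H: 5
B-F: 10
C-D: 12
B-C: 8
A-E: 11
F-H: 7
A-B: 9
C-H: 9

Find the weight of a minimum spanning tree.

Prim's algorithm from B:
Step 1: frontier [B-C 8, A-B 9, B-F 10] → take B-C (8); add C.
Step 2: frontier [A-B 9, B-F 10, C-H 9, C-D 12] → take A-B (9); add A.
Step 3: frontier [A-E 11, A-H 13, B-F 10, C-H 9, C-D 12] → take C-H (9); add H.
Step 4: frontier [A-E 11, B-F 10, C-D 12, G-H 5, F-H 7, D-H 12] → take G-H (5); add G.
Step 5: frontier [A-E 11, B-F 10, C-D 12, E-G 6, F-H 7, D-H 12] → take E-G (6); add E.
Step 6: frontier [B-F 10, C-D 12, F-H 7, D-H 12] → take F-H (7); add F.
Step 7: frontier [C-D 12, D-H 12] → take C-D (12); add D.
MST edges: B-C, A-B, C-H, G-H, E-G, F-H, C-D; total weight 8+9+9+5+6+7+12 = 56.

56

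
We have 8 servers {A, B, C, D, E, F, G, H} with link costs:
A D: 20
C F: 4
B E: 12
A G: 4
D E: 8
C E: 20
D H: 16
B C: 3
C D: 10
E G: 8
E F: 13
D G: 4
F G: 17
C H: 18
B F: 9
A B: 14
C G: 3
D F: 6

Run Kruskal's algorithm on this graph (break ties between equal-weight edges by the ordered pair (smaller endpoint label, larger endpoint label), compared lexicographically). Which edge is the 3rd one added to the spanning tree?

Kruskal's algorithm — process edges by increasing weight (ties by edge label):
B C (3): add — endpoints in different components.
C G (3): add — endpoints in different components.
A G (4): add — endpoints in different components.
C F (4): add — endpoints in different components.
D G (4): add — endpoints in different components.
D F (6): skip — D and F already connected.
D E (8): add — endpoints in different components.
E G (8): skip — E and G already connected.
B F (9): skip — B and F already connected.
C D (10): skip — C and D already connected.
B E (12): skip — B and E already connected.
E F (13): skip — E and F already connected.
A B (14): skip — A and B already connected.
D H (16): add — endpoints in different components.
The 3rd edge added is A G.

A-G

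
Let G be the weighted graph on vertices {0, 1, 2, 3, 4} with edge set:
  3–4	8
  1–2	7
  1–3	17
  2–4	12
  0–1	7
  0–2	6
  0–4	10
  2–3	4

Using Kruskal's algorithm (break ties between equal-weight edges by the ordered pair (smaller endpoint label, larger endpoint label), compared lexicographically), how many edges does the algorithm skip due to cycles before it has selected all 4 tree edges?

1

Sort edges by weight, then run Kruskal:
2–3 (4): add — endpoints in different components.
0–2 (6): add — endpoints in different components.
0–1 (7): add — endpoints in different components.
1–2 (7): skip — 1 and 2 already connected.
3–4 (8): add — endpoints in different components.
Edges rejected before the tree was complete: 1.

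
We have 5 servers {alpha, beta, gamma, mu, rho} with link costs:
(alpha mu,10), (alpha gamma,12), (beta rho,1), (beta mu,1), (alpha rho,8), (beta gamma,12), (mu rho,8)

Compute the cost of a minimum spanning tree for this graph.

Prim's algorithm from rho:
Step 1: cheapest edge leaving the tree is beta rho (1); add beta.
Step 2: cheapest edge leaving the tree is beta mu (1); add mu.
Step 3: cheapest edge leaving the tree is alpha rho (8); add alpha.
Step 4: cheapest edge leaving the tree is alpha gamma (12); add gamma.
MST edges: beta rho, beta mu, alpha rho, alpha gamma; total weight 1+1+8+12 = 22.

22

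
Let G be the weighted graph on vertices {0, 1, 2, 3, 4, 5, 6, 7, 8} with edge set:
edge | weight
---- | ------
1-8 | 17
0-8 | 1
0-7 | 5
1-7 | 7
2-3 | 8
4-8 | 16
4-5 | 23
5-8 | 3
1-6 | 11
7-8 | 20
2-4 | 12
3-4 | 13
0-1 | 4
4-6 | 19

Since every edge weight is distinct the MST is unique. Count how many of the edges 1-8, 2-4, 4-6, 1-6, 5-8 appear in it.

Sort edges by weight, then run Kruskal:
0-8 (1): add — endpoints in different components.
5-8 (3): add — endpoints in different components.
0-1 (4): add — endpoints in different components.
0-7 (5): add — endpoints in different components.
1-7 (7): skip — 1 and 7 already connected.
2-3 (8): add — endpoints in different components.
1-6 (11): add — endpoints in different components.
2-4 (12): add — endpoints in different components.
3-4 (13): skip — 3 and 4 already connected.
4-8 (16): add — endpoints in different components.
MST edge set: {0-8, 5-8, 0-1, 0-7, 2-3, 1-6, 2-4, 4-8}.
Of the listed edges, {2-4, 1-6, 5-8} are in the MST → 3.

3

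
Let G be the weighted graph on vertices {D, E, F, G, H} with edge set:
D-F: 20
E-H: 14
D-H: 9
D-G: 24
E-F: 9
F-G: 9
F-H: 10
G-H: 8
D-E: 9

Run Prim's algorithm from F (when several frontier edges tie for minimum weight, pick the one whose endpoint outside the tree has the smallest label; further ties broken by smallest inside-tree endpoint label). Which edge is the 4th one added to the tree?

Prim's algorithm from F:
Step 1: cheapest edge leaving the tree is E-F (9); add E.
Step 2: cheapest edge leaving the tree is D-E (9); add D.
Step 3: cheapest edge leaving the tree is F-G (9); add G.
Step 4: cheapest edge leaving the tree is G-H (8); add H.
The 4th edge added is G-H.

G-H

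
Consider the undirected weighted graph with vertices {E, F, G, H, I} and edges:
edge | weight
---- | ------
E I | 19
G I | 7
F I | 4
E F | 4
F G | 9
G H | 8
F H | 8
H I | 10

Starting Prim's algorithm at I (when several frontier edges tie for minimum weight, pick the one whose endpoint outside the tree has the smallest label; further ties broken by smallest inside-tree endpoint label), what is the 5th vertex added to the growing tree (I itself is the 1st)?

Prim's algorithm from I:
Step 1: cheapest edge leaving the tree is F I (4); add F.
Step 2: cheapest edge leaving the tree is E F (4); add E.
Step 3: cheapest edge leaving the tree is G I (7); add G.
Step 4: cheapest edge leaving the tree is F H (8); add H.
Vertex order: I, F, E, G, H. The 5th vertex is H.

H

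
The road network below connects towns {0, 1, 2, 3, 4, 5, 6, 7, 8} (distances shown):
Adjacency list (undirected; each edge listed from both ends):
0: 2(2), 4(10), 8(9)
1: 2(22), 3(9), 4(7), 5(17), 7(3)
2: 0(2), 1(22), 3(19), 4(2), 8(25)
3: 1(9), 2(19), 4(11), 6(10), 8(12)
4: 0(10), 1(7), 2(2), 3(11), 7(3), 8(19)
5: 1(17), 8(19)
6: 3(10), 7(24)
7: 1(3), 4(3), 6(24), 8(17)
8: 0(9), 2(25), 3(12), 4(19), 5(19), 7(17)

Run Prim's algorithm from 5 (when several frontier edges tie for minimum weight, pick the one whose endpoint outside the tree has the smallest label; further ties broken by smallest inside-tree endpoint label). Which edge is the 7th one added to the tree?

0-8

Prim, starting at 5.
Step 1: cheapest edge leaving the tree is 1–5 (17); add 1.
Step 2: cheapest edge leaving the tree is 1–7 (3); add 7.
Step 3: cheapest edge leaving the tree is 4–7 (3); add 4.
Step 4: cheapest edge leaving the tree is 2–4 (2); add 2.
Step 5: cheapest edge leaving the tree is 0–2 (2); add 0.
Step 6: cheapest edge leaving the tree is 1–3 (9); add 3.
Step 7: cheapest edge leaving the tree is 0–8 (9); add 8.
Step 8: cheapest edge leaving the tree is 3–6 (10); add 6.
The 7th edge added is 0–8.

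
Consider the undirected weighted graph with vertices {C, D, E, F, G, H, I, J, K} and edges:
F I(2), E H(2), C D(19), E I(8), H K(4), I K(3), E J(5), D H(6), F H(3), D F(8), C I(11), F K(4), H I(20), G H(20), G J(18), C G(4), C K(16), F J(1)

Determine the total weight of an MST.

32

Sort edges by weight, then run Kruskal:
F J (1): add — endpoints in different components.
E H (2): add — endpoints in different components.
F I (2): add — endpoints in different components.
F H (3): add — endpoints in different components.
I K (3): add — endpoints in different components.
C G (4): add — endpoints in different components.
F K (4): skip — F and K already connected.
H K (4): skip — H and K already connected.
E J (5): skip — E and J already connected.
D H (6): add — endpoints in different components.
D F (8): skip — D and F already connected.
E I (8): skip — E and I already connected.
C I (11): add — endpoints in different components.
MST edges: F J, E H, F I, F H, I K, C G, D H, C I; total weight 1+2+2+3+3+4+6+11 = 32.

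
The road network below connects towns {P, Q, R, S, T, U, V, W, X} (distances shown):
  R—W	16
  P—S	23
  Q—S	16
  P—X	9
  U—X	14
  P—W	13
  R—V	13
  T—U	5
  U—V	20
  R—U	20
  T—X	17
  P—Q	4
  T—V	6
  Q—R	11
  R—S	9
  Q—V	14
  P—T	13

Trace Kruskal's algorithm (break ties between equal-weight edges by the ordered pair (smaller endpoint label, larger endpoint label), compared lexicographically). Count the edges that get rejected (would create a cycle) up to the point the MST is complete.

0

Kruskal's algorithm — process edges by increasing weight (ties by edge label):
P—Q (4): add — endpoints in different components.
T—U (5): add — endpoints in different components.
T—V (6): add — endpoints in different components.
P—X (9): add — endpoints in different components.
R—S (9): add — endpoints in different components.
Q—R (11): add — endpoints in different components.
P—T (13): add — endpoints in different components.
P—W (13): add — endpoints in different components.
Edges rejected before the tree was complete: 0.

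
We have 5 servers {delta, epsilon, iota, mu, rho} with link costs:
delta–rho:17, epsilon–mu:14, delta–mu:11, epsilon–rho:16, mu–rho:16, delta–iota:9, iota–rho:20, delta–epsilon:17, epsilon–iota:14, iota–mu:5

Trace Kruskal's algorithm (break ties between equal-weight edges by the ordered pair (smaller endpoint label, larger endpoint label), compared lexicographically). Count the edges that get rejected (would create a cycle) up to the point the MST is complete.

Kruskal's algorithm — process edges by increasing weight (ties by edge label):
iota–mu (5): add. Components now {iota,mu} {epsilon} {rho} {delta}
delta–iota (9): add. Components now {delta,iota,mu} {epsilon} {rho}
delta–mu (11): skip — mu and delta already connected.
epsilon–iota (14): add. Components now {delta,epsilon,iota,mu} {rho}
epsilon–mu (14): skip — mu and epsilon already connected.
epsilon–rho (16): add. Components now {delta,epsilon,iota,mu,rho}
Edges rejected before the tree was complete: 2.

2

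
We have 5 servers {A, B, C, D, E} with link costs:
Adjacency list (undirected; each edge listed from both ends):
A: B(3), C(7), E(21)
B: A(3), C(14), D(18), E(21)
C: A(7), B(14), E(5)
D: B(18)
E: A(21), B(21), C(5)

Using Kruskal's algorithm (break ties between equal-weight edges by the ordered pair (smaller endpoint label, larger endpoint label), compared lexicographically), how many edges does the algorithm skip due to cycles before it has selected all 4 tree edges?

Kruskal's algorithm — process edges by increasing weight (ties by edge label):
A—B (3): add — endpoints in different components.
C—E (5): add — endpoints in different components.
A—C (7): add — endpoints in different components.
B—C (14): skip — B and C already connected.
B—D (18): add — endpoints in different components.
Edges rejected before the tree was complete: 1.

1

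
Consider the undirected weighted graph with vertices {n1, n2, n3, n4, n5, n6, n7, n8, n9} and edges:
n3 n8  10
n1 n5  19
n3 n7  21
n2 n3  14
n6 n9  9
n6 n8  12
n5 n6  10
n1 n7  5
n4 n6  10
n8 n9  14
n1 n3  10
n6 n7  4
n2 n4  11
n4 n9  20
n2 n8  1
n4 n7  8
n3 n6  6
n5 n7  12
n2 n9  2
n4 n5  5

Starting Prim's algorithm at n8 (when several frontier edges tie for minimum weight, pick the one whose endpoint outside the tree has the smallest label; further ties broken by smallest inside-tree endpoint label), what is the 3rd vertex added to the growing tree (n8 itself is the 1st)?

n9

Prim, starting at n8.
Step 1: cheapest edge leaving the tree is n2 n8 (1); add n2.
Step 2: cheapest edge leaving the tree is n2 n9 (2); add n9.
Step 3: cheapest edge leaving the tree is n6 n9 (9); add n6.
Step 4: cheapest edge leaving the tree is n6 n7 (4); add n7.
Step 5: cheapest edge leaving the tree is n1 n7 (5); add n1.
Step 6: cheapest edge leaving the tree is n3 n6 (6); add n3.
Step 7: cheapest edge leaving the tree is n4 n7 (8); add n4.
Step 8: cheapest edge leaving the tree is n4 n5 (5); add n5.
Vertex order: n8, n2, n9, n6, n7, n1, n3, n4, n5. The 3rd vertex is n9.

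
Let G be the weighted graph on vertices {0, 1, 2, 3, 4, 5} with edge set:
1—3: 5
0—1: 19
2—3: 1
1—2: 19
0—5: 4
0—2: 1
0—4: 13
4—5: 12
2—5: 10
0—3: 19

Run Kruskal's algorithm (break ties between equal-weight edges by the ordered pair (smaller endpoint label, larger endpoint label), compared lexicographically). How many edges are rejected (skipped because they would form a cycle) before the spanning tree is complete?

Kruskal: consider edges lightest-first.
0—2 (1): add — endpoints in different components.
2—3 (1): add — endpoints in different components.
0—5 (4): add — endpoints in different components.
1—3 (5): add — endpoints in different components.
2—5 (10): skip — 2 and 5 already connected.
4—5 (12): add — endpoints in different components.
Edges rejected before the tree was complete: 1.

1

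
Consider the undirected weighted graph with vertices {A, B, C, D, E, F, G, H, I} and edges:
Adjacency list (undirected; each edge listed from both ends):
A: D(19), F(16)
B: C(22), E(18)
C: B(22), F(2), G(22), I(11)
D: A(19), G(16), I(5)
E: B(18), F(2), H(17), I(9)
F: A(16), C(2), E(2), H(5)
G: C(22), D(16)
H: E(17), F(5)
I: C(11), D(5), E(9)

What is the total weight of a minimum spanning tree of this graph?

Kruskal: consider edges lightest-first.
C-F (2): add — endpoints in different components.
E-F (2): add — endpoints in different components.
D-I (5): add — endpoints in different components.
F-H (5): add — endpoints in different components.
E-I (9): add — endpoints in different components.
C-I (11): skip — C and I already connected.
A-F (16): add — endpoints in different components.
D-G (16): add — endpoints in different components.
E-H (17): skip — E and H already connected.
B-E (18): add — endpoints in different components.
MST edges: C-F, E-F, D-I, F-H, E-I, A-F, D-G, B-E; total weight 2+2+5+5+9+16+16+18 = 73.

73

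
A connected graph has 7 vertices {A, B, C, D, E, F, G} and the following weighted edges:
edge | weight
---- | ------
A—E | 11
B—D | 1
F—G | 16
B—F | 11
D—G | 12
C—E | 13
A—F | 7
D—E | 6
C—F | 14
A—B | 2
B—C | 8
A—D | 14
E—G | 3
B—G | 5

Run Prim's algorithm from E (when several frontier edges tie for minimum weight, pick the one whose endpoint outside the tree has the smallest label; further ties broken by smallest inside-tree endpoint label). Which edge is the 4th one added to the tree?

Prim, starting at E.
Step 1: cheapest edge leaving the tree is E—G (3); add G.
Step 2: cheapest edge leaving the tree is B—G (5); add B.
Step 3: cheapest edge leaving the tree is B—D (1); add D.
Step 4: cheapest edge leaving the tree is A—B (2); add A.
Step 5: cheapest edge leaving the tree is A—F (7); add F.
Step 6: cheapest edge leaving the tree is B—C (8); add C.
The 4th edge added is A—B.

A-B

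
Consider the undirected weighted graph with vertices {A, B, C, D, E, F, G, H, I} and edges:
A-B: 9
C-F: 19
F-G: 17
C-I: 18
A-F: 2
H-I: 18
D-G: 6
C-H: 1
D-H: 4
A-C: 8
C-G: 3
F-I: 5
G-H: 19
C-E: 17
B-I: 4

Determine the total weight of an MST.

44

Prim's algorithm from I:
Step 1: cheapest edge leaving the tree is B-I (4); add B.
Step 2: cheapest edge leaving the tree is F-I (5); add F.
Step 3: cheapest edge leaving the tree is A-F (2); add A.
Step 4: cheapest edge leaving the tree is A-C (8); add C.
Step 5: cheapest edge leaving the tree is C-H (1); add H.
Step 6: cheapest edge leaving the tree is C-G (3); add G.
Step 7: cheapest edge leaving the tree is D-H (4); add D.
Step 8: cheapest edge leaving the tree is C-E (17); add E.
MST edges: B-I, F-I, A-F, A-C, C-H, C-G, D-H, C-E; total weight 4+5+2+8+1+3+4+17 = 44.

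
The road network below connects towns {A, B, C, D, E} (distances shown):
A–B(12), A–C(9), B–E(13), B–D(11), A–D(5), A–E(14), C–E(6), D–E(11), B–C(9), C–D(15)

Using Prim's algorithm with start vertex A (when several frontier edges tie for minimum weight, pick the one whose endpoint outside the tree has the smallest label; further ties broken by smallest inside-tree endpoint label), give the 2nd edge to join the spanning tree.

A-C

Prim, starting at A.
Step 1: cheapest edge leaving the tree is A–D (5); add D.
Step 2: cheapest edge leaving the tree is A–C (9); add C.
Step 3: cheapest edge leaving the tree is C–E (6); add E.
Step 4: cheapest edge leaving the tree is B–C (9); add B.
The 2nd edge added is A–C.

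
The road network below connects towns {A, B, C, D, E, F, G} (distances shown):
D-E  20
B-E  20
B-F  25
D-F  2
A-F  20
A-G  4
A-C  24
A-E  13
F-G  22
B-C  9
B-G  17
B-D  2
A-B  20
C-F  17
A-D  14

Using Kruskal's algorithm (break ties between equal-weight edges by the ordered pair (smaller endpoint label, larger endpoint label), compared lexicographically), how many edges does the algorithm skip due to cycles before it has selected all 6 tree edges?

Kruskal: consider edges lightest-first.
B-D (2): add. Components now {A} {B,D} {C} {E} {F} {G}
D-F (2): add. Components now {A} {B,D,F} {C} {E} {G}
A-G (4): add. Components now {A,G} {B,D,F} {C} {E}
B-C (9): add. Components now {A,G} {B,C,D,F} {E}
A-E (13): add. Components now {A,E,G} {B,C,D,F}
A-D (14): add. Components now {A,B,C,D,E,F,G}
Edges rejected before the tree was complete: 0.

0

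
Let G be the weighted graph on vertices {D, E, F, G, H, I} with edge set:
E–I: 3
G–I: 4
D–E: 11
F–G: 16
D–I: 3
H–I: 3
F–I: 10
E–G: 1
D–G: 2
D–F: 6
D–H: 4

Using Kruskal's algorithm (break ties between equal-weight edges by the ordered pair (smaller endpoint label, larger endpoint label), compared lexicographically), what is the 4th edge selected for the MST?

Kruskal: consider edges lightest-first.
E–G (1): add. Components now {D} {E,G} {F} {H} {I}
D–G (2): add. Components now {D,E,G} {F} {H} {I}
D–I (3): add. Components now {D,E,G,I} {F} {H}
E–I (3): skip — E and I already connected.
H–I (3): add. Components now {D,E,G,H,I} {F}
D–H (4): skip — D and H already connected.
G–I (4): skip — G and I already connected.
D–F (6): add. Components now {D,E,F,G,H,I}
The 4th edge added is H–I.

H-I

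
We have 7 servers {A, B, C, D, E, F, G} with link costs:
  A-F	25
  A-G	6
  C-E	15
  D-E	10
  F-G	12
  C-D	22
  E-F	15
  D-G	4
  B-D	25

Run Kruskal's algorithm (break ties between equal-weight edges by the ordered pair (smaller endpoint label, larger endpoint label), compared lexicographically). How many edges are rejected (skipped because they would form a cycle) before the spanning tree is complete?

Kruskal: consider edges lightest-first.
D-G (4): add. Components now {A} {B} {C} {D,G} {E} {F}
A-G (6): add. Components now {A,D,G} {B} {C} {E} {F}
D-E (10): add. Components now {A,D,E,G} {B} {C} {F}
F-G (12): add. Components now {A,D,E,F,G} {B} {C}
C-E (15): add. Components now {A,C,D,E,F,G} {B}
E-F (15): skip — E and F already connected.
C-D (22): skip — C and D already connected.
A-F (25): skip — A and F already connected.
B-D (25): add. Components now {A,B,C,D,E,F,G}
Edges rejected before the tree was complete: 3.

3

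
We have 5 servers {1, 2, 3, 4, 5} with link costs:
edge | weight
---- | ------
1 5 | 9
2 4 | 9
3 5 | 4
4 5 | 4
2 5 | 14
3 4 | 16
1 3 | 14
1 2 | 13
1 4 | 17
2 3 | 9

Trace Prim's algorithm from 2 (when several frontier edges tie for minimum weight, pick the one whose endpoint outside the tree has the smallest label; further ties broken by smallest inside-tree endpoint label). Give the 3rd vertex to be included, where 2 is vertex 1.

Grow the tree from 2 using Prim:
Step 1: cheapest edge leaving the tree is 2 3 (9); add 3.
Step 2: cheapest edge leaving the tree is 3 5 (4); add 5.
Step 3: cheapest edge leaving the tree is 4 5 (4); add 4.
Step 4: cheapest edge leaving the tree is 1 5 (9); add 1.
Vertex order: 2, 3, 5, 4, 1. The 3rd vertex is 5.

5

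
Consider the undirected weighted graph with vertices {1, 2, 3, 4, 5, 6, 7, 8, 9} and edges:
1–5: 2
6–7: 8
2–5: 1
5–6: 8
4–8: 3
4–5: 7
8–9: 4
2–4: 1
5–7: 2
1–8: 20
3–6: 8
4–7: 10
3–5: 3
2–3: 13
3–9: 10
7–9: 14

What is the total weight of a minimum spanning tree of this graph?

24

Sort edges by weight, then run Kruskal:
2–4 (1): add — endpoints in different components.
2–5 (1): add — endpoints in different components.
1–5 (2): add — endpoints in different components.
5–7 (2): add — endpoints in different components.
3–5 (3): add — endpoints in different components.
4–8 (3): add — endpoints in different components.
8–9 (4): add — endpoints in different components.
4–5 (7): skip — 4 and 5 already connected.
3–6 (8): add — endpoints in different components.
MST edges: 2–4, 2–5, 1–5, 5–7, 3–5, 4–8, 8–9, 3–6; total weight 1+1+2+2+3+3+4+8 = 24.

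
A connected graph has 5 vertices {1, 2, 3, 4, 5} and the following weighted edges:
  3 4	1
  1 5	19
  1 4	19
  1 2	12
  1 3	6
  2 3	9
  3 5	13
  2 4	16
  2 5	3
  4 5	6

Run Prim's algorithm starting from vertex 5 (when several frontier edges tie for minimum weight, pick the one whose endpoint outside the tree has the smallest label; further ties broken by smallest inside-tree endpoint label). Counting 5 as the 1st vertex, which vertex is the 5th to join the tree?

Prim, starting at 5.
Step 1: frontier [2 5 3, 4 5 6, 3 5 13, 1 5 19] → take 2 5 (3); add 2.
Step 2: frontier [2 3 9, 1 2 12, 2 4 16, 4 5 6, 3 5 13, 1 5 19] → take 4 5 (6); add 4.
Step 3: frontier [2 3 9, 1 2 12, 3 4 1, 1 4 19, 3 5 13, 1 5 19] → take 3 4 (1); add 3.
Step 4: frontier [1 2 12, 1 3 6, 1 4 19, 1 5 19] → take 1 3 (6); add 1.
Vertex order: 5, 2, 4, 3, 1. The 5th vertex is 1.

1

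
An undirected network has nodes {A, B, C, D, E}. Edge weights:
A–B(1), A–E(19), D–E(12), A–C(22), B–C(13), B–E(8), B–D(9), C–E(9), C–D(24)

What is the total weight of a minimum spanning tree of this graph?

27

Kruskal: consider edges lightest-first.
A–B (1): add. Components now {A,B} {C} {D} {E}
B–E (8): add. Components now {A,B,E} {C} {D}
B–D (9): add. Components now {A,B,D,E} {C}
C–E (9): add. Components now {A,B,C,D,E}
MST edges: A–B, B–E, B–D, C–E; total weight 1+8+9+9 = 27.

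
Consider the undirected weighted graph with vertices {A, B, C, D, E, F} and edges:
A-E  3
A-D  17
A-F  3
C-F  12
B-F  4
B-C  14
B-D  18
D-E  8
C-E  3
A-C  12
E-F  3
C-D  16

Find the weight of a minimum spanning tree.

21

Prim's algorithm from F:
Step 1: cheapest edge leaving the tree is A-F (3); add A.
Step 2: cheapest edge leaving the tree is A-E (3); add E.
Step 3: cheapest edge leaving the tree is C-E (3); add C.
Step 4: cheapest edge leaving the tree is B-F (4); add B.
Step 5: cheapest edge leaving the tree is D-E (8); add D.
MST edges: A-F, A-E, C-E, B-F, D-E; total weight 3+3+3+4+8 = 21.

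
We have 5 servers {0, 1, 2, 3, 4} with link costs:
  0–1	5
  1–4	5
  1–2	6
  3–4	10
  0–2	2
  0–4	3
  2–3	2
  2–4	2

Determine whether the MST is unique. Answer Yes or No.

No

Kruskal: consider edges lightest-first.
0–2 (2): add. Components now {0,2} {1} {3} {4}
2–3 (2): add. Components now {0,2,3} {1} {4}
2–4 (2): add. Components now {0,2,3,4} {1}
0–4 (3): skip — 0 and 4 already connected.
0–1 (5): add. Components now {0,1,2,3,4}
Non-tree edge 1–4 has weight 5, equal to the heaviest edge on its tree cycle — swapping gives another MST of the same weight. Not unique.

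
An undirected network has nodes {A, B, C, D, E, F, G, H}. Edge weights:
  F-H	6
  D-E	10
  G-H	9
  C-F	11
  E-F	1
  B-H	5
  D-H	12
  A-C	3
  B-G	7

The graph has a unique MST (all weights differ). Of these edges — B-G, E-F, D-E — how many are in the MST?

3

Kruskal: consider edges lightest-first.
E-F (1): add — endpoints in different components.
A-C (3): add — endpoints in different components.
B-H (5): add — endpoints in different components.
F-H (6): add — endpoints in different components.
B-G (7): add — endpoints in different components.
G-H (9): skip — G and H already connected.
D-E (10): add — endpoints in different components.
C-F (11): add — endpoints in different components.
MST edge set: {E-F, A-C, B-H, F-H, B-G, D-E, C-F}.
Of the listed edges, {B-G, E-F, D-E} are in the MST → 3.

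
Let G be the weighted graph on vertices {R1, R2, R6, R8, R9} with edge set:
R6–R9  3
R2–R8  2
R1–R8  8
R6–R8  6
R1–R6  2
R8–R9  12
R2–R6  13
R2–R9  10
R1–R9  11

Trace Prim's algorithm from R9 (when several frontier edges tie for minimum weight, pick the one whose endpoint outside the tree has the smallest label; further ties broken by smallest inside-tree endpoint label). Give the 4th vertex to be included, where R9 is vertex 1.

R8

Prim, starting at R9.
Step 1: frontier [R6–R9 3, R2–R9 10, R1–R9 11, R8–R9 12] → take R6–R9 (3); add R6.
Step 2: frontier [R1–R6 2, R6–R8 6, R2–R6 13, R2–R9 10, R1–R9 11, R8–R9 12] → take R1–R6 (2); add R1.
Step 3: frontier [R1–R8 8, R6–R8 6, R2–R6 13, R2–R9 10, R8–R9 12] → take R6–R8 (6); add R8.
Step 4: frontier [R2–R6 13, R2–R8 2, R2–R9 10] → take R2–R8 (2); add R2.
Vertex order: R9, R6, R1, R8, R2. The 4th vertex is R8.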